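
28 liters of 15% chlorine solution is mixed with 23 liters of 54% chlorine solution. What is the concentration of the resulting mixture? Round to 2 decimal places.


Solute in mixture 1 = 15% of 28 L = 28*15/100 = 21/5 L
Solute in mixture 2 = 54% of 23 L = 23*54/100 = 621/50 L
Total solute = 21/5 + 621/50 = 831/50 L
Total volume = 28 + 23 = 51 L
Final concentration = 831/50/51 * 100 = 32.59%

32.59


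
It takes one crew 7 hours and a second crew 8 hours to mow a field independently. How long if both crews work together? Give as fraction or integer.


Rate of A = 1/7 job per hour
Rate of B = 1/8 job per hour
Combined rate = 1/7 + 1/8
Find common denominator: (8 + 7)/(7*8) = 15/56
Combined rate = 15/56 job per hour
Time together = 1 / (15/56) = 56/15 hours

56/15


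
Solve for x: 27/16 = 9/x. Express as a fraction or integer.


Setting up: 27/16 = 9/x
Cross multiply: 27 * x = 16 * 9
27x = 144
x = 144/27
x = 16/3

16/3


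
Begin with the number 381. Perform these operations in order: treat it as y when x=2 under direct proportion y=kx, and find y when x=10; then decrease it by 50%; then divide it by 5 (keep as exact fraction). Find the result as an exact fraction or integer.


Start with 381.
Step 1: Direct prop: k = (381)/2; new y = k*10 = 381*10/2 = 1905
Step 2: Decrease by 50%: 1905 * 50/100 = 1905/2
Step 3: Divide by 5: 1905/2 / 5 = 381/2
Final result = 381/2

381/2


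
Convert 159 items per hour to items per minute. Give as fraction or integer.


Converting from per hour to per minute
Rate = 159 items per hour
Divide by 60: 159/60
= 53/20 items per minute

53/20


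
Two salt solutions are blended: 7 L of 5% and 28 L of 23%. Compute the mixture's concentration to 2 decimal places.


Solute in mixture 1 = 5% of 7 L = 7*5/100 = 7/20 L
Solute in mixture 2 = 23% of 28 L = 28*23/100 = 161/25 L
Total solute = 7/20 + 161/25 = 679/100 L
Total volume = 7 + 28 = 35 L
Final concentration = 679/100/35 * 100 = 19.40%

19.40


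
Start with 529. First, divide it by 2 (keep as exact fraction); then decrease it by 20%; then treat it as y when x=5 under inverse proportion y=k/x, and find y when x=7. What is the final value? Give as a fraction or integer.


Start with 529.
Step 1: Divide by 2: 529 / 2 = 529/2
Step 2: Decrease by 20%: 529/2 * 80/100 = 1058/5
Step 3: Inverse prop: k = (1058/5)*5; new y = k/7 = 1058/5*5/7 = 1058/7
Final result = 1058/7

1058/7


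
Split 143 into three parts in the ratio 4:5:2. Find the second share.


Ratio = 4:5:2
Total parts = 4 + 5 + 2 = 11
Value per part = 143 / 11 = 13
First share = 4 * 13 = 52
Middle share = 5 * 13 = 65
Third share = 2 * 13 = 26

65


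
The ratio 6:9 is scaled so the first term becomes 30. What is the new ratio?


Original ratio: 6:9
First term target: 30
Scale factor = 30 / 6 = 5
Multiply second term: 9 * 5 = 45
Equivalent ratio = 30:45

30:45


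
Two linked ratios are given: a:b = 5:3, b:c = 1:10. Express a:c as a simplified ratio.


Given a:b = 5:3 and b:c = 1:10
Make b consistent. Multiply first ratio by 1: a:b = 5:3
Multiply second ratio by 3: b:c = 3:30
Now b = 3 in both, so a:b:c = 5:3:30
Therefore a:c = 5:30
Simplify by GCD: a:c = 1:6

1:6


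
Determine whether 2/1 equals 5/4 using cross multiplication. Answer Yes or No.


Cross multiply to check 2/1 = 5/4
Left cross product: 2 * 4 = 8
Right cross product: 1 * 5 = 5
8 != 5
Not equal, so proportions differ => No

No


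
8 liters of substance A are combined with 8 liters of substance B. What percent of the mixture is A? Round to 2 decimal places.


Volume of A = 8 L
Volume of B = 8 L
Total volume = 8 + 8 = 16 L
Percentage of A = (8/16) * 100
= 50.00%

50.00


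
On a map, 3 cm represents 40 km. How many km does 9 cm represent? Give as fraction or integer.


Map scale: 3 cm = 40 km
Measured distance on map = 9 cm
Set up proportion: 9 * 40 / 3
= 360 / 3
= 120 km

120


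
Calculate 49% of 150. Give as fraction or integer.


Compute 49% of 150
Convert percentage: 49% = 49/100
Multiply: 150 * 49/100
= 7350/100
= 147/2

147/2


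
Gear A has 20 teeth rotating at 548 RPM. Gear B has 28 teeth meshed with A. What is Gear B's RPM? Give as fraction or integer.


Gear ratio: teeth_A * RPM_A = teeth_B * RPM_B
20 * 548 = 28 * RPM_B
10960 = 28 * RPM_B
RPM_B = 10960 / 28
RPM_B = 2740/7

2740/7


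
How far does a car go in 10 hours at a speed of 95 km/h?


Using distance = speed * time
Speed = 95 km/h
Time = 10 hours
Distance = 95 * 10
= 950 km

950


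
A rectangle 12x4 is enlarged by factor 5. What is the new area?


Original dimensions: 12 x 4
Enlargement factor = 5
New width = 12 * 5 = 60
New height = 4 * 5 = 20
New area = 60 * 20 = 1200

1200


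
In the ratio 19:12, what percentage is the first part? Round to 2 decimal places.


Total parts = 19 + 12 = 31
First part fraction = 19/31
Percentage = (19/31) * 100
= 0.612903 * 100
= 61.29%

61.29


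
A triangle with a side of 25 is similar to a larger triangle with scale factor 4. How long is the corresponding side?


Similar triangles have proportional sides
Scale factor = 4
Smaller side = 25
Corresponding larger side = 25 * 4
= 100

100


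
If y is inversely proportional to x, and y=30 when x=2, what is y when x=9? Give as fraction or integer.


Inverse proportion: y = k/x
Find k: k = 2 * 30 = 60
Compute y at x=9: y = 60/9
y = 20/3

20/3


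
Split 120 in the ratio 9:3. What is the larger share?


Total parts = 9 + 3 = 12
Value per part = 120 / 12 = 10
First share = 9 * 10 = 90
Second share = 3 * 10 = 30
Larger share = 90

90


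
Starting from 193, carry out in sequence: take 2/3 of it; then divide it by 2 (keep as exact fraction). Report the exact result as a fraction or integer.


Start with 193.
Step 1: Take 2/3: 193 * 2/3 = 386/3
Step 2: Divide by 2: 386/3 / 2 = 193/3
Final result = 193/3

193/3


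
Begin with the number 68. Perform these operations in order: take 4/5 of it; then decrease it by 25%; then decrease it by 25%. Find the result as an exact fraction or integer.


Start with 68.
Step 1: Take 4/5: 68 * 4/5 = 272/5
Step 2: Decrease by 25%: 272/5 * 75/100 = 204/5
Step 3: Decrease by 25%: 204/5 * 75/100 = 153/5
Final result = 153/5

153/5


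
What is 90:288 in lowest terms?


Find GCD(90, 288)
GCD = 18
Divide both by 18: 90/18 = 5, 288/18 = 16
Simplified ratio = 5:16

5:16


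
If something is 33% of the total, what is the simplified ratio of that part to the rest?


Part = 33%, Remainder = 67%
Ratio = 33:67
GCD(33, 67) = 1
Simplify: 33:67 = 33:67

33:67


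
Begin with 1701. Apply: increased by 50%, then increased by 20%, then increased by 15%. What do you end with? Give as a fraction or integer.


Start: 1701
Step 1: increase by 50% => multiply by 150/100
  1701 * 150/100 = 5103/2
Step 2: increase by 20% => multiply by 120/100
  5103/2 * 120/100 = 15309/5
Step 3: increase by 15% => multiply by 115/100
  15309/5 * 115/100 = 352107/100
Final value = 352107/100

352107/100


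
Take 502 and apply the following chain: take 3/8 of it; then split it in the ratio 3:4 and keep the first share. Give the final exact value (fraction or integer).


Start with 502.
Step 1: Take 3/8: 502 * 3/8 = 753/4
Step 2: Split 3:4, first share = 753/4 * 3/7 = 2259/28
Final result = 2259/28

2259/28


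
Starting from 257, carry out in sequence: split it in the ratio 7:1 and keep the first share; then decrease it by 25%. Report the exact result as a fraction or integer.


Start with 257.
Step 1: Split 7:1, first share = 257 * 7/8 = 1799/8
Step 2: Decrease by 25%: 1799/8 * 75/100 = 5397/32
Final result = 5397/32

5397/32


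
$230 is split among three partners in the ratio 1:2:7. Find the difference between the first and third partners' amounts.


Total parts = 1 + 2 + 7 = 10
Value per part = 230 / 10 = 23
Shares: 1*23=23, 2*23=46, 7*23=161
First share = 23, third share = 161
Difference = |23 - 161| = 138

138


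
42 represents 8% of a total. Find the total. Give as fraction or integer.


Given: 42 is 8% of the whole
Set up: 42 = 8/100 * whole
whole = 42 * 100 / 8
whole = 4200 / 8
whole = 525

525


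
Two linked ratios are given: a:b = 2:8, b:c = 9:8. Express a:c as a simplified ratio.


Given a:b = 2:8 and b:c = 9:8
Make b consistent. Multiply first ratio by 9: a:b = 18:72
Multiply second ratio by 8: b:c = 72:64
Now b = 72 in both, so a:b:c = 18:72:64
Therefore a:c = 18:64
Simplify by GCD: a:c = 9:32

9:32


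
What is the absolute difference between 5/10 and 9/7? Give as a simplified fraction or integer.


Simplify: 5/10 = 1/2 and 9/7 = 9/7
Find common denominator: LCD = 14
Convert: 7/14 and 18/14
Difference = |7 - 18|/14 = 11/14
Simplified = 11/14

11/14


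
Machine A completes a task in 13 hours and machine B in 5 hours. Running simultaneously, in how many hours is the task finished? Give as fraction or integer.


Rate of A = 1/13 job per hour
Rate of B = 1/5 job per hour
Combined rate = 1/13 + 1/5
Find common denominator: (5 + 13)/(13*5) = 18/65
Combined rate = 18/65 job per hour
Time together = 1 / (18/65) = 65/18 hours

65/18


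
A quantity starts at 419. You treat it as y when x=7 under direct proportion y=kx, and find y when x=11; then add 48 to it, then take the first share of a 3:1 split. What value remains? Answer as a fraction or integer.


Start with 419.
Step 1: Direct prop: k = (419)/7; new y = k*11 = 419*11/7 = 4609/7
Step 2: Add 48: 4609/7+48=4945/7; split 3:1 first = 4945/7*3/4 = 14835/28
Final result = 14835/28

14835/28


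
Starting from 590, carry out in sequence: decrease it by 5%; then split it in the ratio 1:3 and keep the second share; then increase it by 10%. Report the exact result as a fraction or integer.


Start with 590.
Step 1: Decrease by 5%: 590 * 95/100 = 1121/2
Step 2: Split 1:3, second share = 1121/2 * 3/4 = 3363/8
Step 3: Increase by 10%: 3363/8 * 110/100 = 36993/80
Final result = 36993/80

36993/80


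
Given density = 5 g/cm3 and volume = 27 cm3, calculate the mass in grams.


Using mass = density * volume
Density = 5 g/cm3
Volume = 27 cm3
Mass = 5 * 27
= 135 g

135


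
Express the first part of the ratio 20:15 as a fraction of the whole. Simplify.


Total parts = 20 + 15 = 35
First part fraction = 20/35
Simplify: 20/35 = 4/7

4/7


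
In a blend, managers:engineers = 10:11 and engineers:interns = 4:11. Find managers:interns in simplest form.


Given a:b = 10:11 and b:c = 4:11
Make b consistent. Multiply first ratio by 4: a:b = 40:44
Multiply second ratio by 11: b:c = 44:121
Now b = 44 in both, so a:b:c = 40:44:121
Therefore a:c = 40:121
Simplify by GCD: a:c = 40:121

40:121


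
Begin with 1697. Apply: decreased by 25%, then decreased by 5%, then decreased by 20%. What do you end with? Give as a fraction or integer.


Start: 1697
Step 1: decrease by 25% => multiply by 75/100
  1697 * 75/100 = 5091/4
Step 2: decrease by 5% => multiply by 95/100
  5091/4 * 95/100 = 96729/80
Step 3: decrease by 20% => multiply by 80/100
  96729/80 * 80/100 = 96729/100
Final value = 96729/100

96729/100


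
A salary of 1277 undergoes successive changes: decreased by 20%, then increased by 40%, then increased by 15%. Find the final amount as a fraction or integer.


Start: 1277
Step 1: decrease by 20% => multiply by 80/100
  1277 * 80/100 = 5108/5
Step 2: increase by 40% => multiply by 140/100
  5108/5 * 140/100 = 35756/25
Step 3: increase by 15% => multiply by 115/100
  35756/25 * 115/100 = 205597/125
Final value = 205597/125

205597/125


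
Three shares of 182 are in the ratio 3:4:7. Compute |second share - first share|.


Total parts = 3 + 4 + 7 = 14
Value per part = 182 / 14 = 13
Shares: 3*13=39, 4*13=52, 7*13=91
Second share = 52, first share = 39
Difference = |52 - 39| = 13

13


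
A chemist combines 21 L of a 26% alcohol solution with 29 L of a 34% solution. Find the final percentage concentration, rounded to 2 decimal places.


Solute in mixture 1 = 26% of 21 L = 21*26/100 = 273/50 L
Solute in mixture 2 = 34% of 29 L = 29*34/100 = 493/50 L
Total solute = 273/50 + 493/50 = 383/25 L
Total volume = 21 + 29 = 50 L
Final concentration = 383/25/50 * 100 = 30.64%

30.64


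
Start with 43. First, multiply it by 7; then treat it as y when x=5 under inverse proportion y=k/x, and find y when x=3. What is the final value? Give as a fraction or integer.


Start with 43.
Step 1: Multiply by 7: 43 * 7 = 301
Step 2: Inverse prop: k = (301)*5; new y = k/3 = 301*5/3 = 1505/3
Final result = 1505/3

1505/3


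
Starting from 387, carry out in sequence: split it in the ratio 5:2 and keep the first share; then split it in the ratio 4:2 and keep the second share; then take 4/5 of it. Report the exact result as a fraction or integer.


Start with 387.
Step 1: Split 5:2, first share = 387 * 5/7 = 1935/7
Step 2: Split 4:2, second share = 1935/7 * 2/6 = 645/7
Step 3: Take 4/5: 645/7 * 4/5 = 516/7
Final result = 516/7

516/7


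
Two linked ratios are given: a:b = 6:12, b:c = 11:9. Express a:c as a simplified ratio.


Given a:b = 6:12 and b:c = 11:9
Make b consistent. Multiply first ratio by 11: a:b = 66:132
Multiply second ratio by 12: b:c = 132:108
Now b = 132 in both, so a:b:c = 66:132:108
Therefore a:c = 66:108
Simplify by GCD: a:c = 11:18

11:18


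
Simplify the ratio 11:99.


Find GCD(11, 99)
GCD = 11
Divide both by 11: 11/11 = 1, 99/11 = 9
Simplified ratio = 1:9

1:9


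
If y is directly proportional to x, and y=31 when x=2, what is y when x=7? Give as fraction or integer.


Direct proportion: y = kx
Find k: k = 31/2 = 31/2
Compute y at x=7: y = 31/2 * 7
y = 217/2

217/2


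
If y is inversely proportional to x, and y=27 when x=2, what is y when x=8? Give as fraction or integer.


Inverse proportion: y = k/x
Find k: k = 2 * 27 = 54
Compute y at x=8: y = 54/8
y = 27/4

27/4


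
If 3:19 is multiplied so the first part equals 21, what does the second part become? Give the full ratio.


Original ratio: 3:19
First term target: 21
Scale factor = 21 / 3 = 7
Multiply second term: 19 * 7 = 133
Equivalent ratio = 21:133

21:133


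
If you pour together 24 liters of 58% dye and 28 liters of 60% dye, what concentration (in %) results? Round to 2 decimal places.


Solute in mixture 1 = 58% of 24 L = 24*58/100 = 348/25 L
Solute in mixture 2 = 60% of 28 L = 28*60/100 = 84/5 L
Total solute = 348/25 + 84/5 = 768/25 L
Total volume = 24 + 28 = 52 L
Final concentration = 768/25/52 * 100 = 59.08%

59.08


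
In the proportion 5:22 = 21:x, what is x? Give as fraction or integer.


Setting up: 5/22 = 21/x
Cross multiply: 5 * x = 22 * 21
5x = 462
x = 462/5
x = 462/5

462/5


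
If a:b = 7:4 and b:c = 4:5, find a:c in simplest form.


Given a:b = 7:4 and b:c = 4:5
Make b consistent. Multiply first ratio by 4: a:b = 28:16
Multiply second ratio by 4: b:c = 16:20
Now b = 16 in both, so a:b:c = 28:16:20
Therefore a:c = 28:20
Simplify by GCD: a:c = 7:5

7:5


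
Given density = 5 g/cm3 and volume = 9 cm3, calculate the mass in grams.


Using mass = density * volume
Density = 5 g/cm3
Volume = 9 cm3
Mass = 5 * 9
= 45 g

45


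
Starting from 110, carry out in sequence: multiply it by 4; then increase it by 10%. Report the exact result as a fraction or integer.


Start with 110.
Step 1: Multiply by 4: 110 * 4 = 440
Step 2: Increase by 10%: 440 * 110/100 = 484
Final result = 484

484


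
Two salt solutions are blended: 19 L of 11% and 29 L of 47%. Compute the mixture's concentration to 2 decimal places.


Solute in mixture 1 = 11% of 19 L = 19*11/100 = 209/100 L
Solute in mixture 2 = 47% of 29 L = 29*47/100 = 1363/100 L
Total solute = 209/100 + 1363/100 = 393/25 L
Total volume = 19 + 29 = 48 L
Final concentration = 393/25/48 * 100 = 32.75%

32.75


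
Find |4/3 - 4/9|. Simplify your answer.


Simplify: 4/3 = 4/3 and 4/9 = 4/9
Find common denominator: LCD = 9
Convert: 12/9 and 4/9
Difference = |12 - 4|/9 = 8/9
Simplified = 8/9

8/9


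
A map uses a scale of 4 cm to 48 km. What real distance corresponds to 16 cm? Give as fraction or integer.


Map scale: 4 cm = 48 km
Measured distance on map = 16 cm
Set up proportion: 16 * 48 / 4
= 768 / 4
= 192 km

192


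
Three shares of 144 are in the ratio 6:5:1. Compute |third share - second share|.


Total parts = 6 + 5 + 1 = 12
Value per part = 144 / 12 = 12
Shares: 6*12=72, 5*12=60, 1*12=12
Third share = 12, second share = 60
Difference = |12 - 60| = 48

48


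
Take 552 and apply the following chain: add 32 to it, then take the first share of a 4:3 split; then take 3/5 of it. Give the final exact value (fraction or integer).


Start with 552.
Step 1: Add 32: 552+32=584; split 4:3 first = 584*4/7 = 2336/7
Step 2: Take 3/5: 2336/7 * 3/5 = 7008/35
Final result = 7008/35

7008/35


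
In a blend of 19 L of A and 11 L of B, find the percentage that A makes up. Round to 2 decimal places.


Volume of A = 19 L
Volume of B = 11 L
Total volume = 19 + 11 = 30 L
Percentage of A = (19/30) * 100
= 63.33%

63.33


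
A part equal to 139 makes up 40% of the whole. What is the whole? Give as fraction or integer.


Given: 139 is 40% of the whole
Set up: 139 = 40/100 * whole
whole = 139 * 100 / 40
whole = 13900 / 40
whole = 695/2

695/2


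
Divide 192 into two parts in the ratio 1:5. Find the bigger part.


Total parts = 1 + 5 = 6
Value per part = 192 / 6 = 32
First share = 1 * 32 = 32
Second share = 5 * 32 = 160
Larger share = 160

160


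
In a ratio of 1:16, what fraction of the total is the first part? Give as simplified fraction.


Total parts = 1 + 16 = 17
First part fraction = 1/17
Simplify: 1/17 = 1/17

1/17


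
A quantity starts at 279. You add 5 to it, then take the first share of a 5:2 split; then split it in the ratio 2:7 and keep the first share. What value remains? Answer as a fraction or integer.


Start with 279.
Step 1: Add 5: 279+5=284; split 5:2 first = 284*5/7 = 1420/7
Step 2: Split 2:7, first share = 1420/7 * 2/9 = 2840/63
Final result = 2840/63

2840/63


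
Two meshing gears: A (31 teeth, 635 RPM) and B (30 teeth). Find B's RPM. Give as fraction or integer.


Gear ratio: teeth_A * RPM_A = teeth_B * RPM_B
31 * 635 = 30 * RPM_B
19685 = 30 * RPM_B
RPM_B = 19685 / 30
RPM_B = 3937/6

3937/6


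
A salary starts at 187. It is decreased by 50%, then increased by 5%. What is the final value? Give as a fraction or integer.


Start: 187
Step 1: decrease by 50% => multiply by 50/100
  187 * 50/100 = 187/2
Step 2: increase by 5% => multiply by 105/100
  187/2 * 105/100 = 3927/40
Final value = 3927/40

3927/40


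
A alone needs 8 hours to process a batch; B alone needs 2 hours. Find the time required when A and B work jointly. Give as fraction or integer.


Rate of A = 1/8 job per hour
Rate of B = 1/2 job per hour
Combined rate = 1/8 + 1/2
Find common denominator: (2 + 8)/(8*2) = 10/16
Combined rate = 5/8 job per hour
Time together = 1 / (5/8) = 8/5 hours

8/5


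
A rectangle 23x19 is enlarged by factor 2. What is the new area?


Original dimensions: 23 x 19
Enlargement factor = 2
New width = 23 * 2 = 46
New height = 19 * 2 = 38
New area = 46 * 38 = 1748

1748


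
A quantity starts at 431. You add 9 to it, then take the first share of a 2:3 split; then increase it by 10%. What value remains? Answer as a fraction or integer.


Start with 431.
Step 1: Add 9: 431+9=440; split 2:3 first = 440*2/5 = 176
Step 2: Increase by 10%: 176 * 110/100 = 968/5
Final result = 968/5

968/5


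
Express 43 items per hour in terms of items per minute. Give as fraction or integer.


Converting from per hour to per minute
Rate = 43 items per hour
Divide by 60: 43/60
= 43/60 items per minute

43/60


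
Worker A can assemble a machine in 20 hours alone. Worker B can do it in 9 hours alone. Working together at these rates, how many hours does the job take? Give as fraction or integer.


Rate of A = 1/20 job per hour
Rate of B = 1/9 job per hour
Combined rate = 1/20 + 1/9
Find common denominator: (9 + 20)/(20*9) = 29/180
Combined rate = 29/180 job per hour
Time together = 1 / (29/180) = 180/29 hours

180/29


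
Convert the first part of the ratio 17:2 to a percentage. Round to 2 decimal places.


Total parts = 17 + 2 = 19
First part fraction = 17/19
Percentage = (17/19) * 100
= 0.894737 * 100
= 89.47%

89.47


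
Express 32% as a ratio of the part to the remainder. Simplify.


Part = 32%, Remainder = 68%
Ratio = 32:68
GCD(32, 68) = 4
Simplify: 8:17 = 8:17

8:17


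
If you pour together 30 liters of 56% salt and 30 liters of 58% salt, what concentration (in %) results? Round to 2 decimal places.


Solute in mixture 1 = 56% of 30 L = 30*56/100 = 84/5 L
Solute in mixture 2 = 58% of 30 L = 30*58/100 = 87/5 L
Total solute = 84/5 + 87/5 = 171/5 L
Total volume = 30 + 30 = 60 L
Final concentration = 171/5/60 * 100 = 57.00%

57.00


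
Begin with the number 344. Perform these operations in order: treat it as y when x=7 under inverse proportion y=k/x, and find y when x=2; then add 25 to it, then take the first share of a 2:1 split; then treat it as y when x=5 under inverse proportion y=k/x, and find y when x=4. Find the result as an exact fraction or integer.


Start with 344.
Step 1: Inverse prop: k = (344)*7; new y = k/2 = 344*7/2 = 1204
Step 2: Add 25: 1204+25=1229; split 2:1 first = 1229*2/3 = 2458/3
Step 3: Inverse prop: k = (2458/3)*5; new y = k/4 = 2458/3*5/4 = 6145/6
Final result = 6145/6

6145/6


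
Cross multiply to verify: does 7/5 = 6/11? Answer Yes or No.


Cross multiply to check 7/5 = 6/11
Left cross product: 7 * 11 = 77
Right cross product: 5 * 6 = 30
77 != 30
Not equal, so proportions differ => No

No


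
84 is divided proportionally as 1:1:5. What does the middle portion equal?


Ratio = 1:1:5
Total parts = 1 + 1 + 5 = 7
Value per part = 84 / 7 = 12
First share = 1 * 12 = 12
Middle share = 1 * 12 = 12
Third share = 5 * 12 = 60

12


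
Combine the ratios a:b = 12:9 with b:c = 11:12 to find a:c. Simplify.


Given a:b = 12:9 and b:c = 11:12
Make b consistent. Multiply first ratio by 11: a:b = 132:99
Multiply second ratio by 9: b:c = 99:108
Now b = 99 in both, so a:b:c = 132:99:108
Therefore a:c = 132:108
Simplify by GCD: a:c = 11:9

11:9


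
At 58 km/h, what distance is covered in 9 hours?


Using distance = speed * time
Speed = 58 km/h
Time = 9 hours
Distance = 58 * 9
= 522 km

522


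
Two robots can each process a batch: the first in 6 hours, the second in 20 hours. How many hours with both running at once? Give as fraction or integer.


Rate of A = 1/6 job per hour
Rate of B = 1/20 job per hour
Combined rate = 1/6 + 1/20
Find common denominator: (20 + 6)/(6*20) = 26/120
Combined rate = 13/60 job per hour
Time together = 1 / (13/60) = 60/13 hours

60/13


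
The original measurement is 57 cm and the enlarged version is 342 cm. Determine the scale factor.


Original length = 57 cm
Scaled length = 342 cm
Scale factor = 342 / 57
= 6

6


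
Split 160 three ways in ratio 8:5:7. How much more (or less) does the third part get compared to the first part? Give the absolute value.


Total parts = 8 + 5 + 7 = 20
Value per part = 160 / 20 = 8
Shares: 8*8=64, 5*8=40, 7*8=56
Third share = 56, first share = 64
Difference = |56 - 64| = 8

8


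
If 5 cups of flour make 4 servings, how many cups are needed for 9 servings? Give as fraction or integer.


Original: 5 cups for 4 servings
Target servings = 9
Scaling factor = 9/4
New amount = 5 * 9/4
= 45/4
= 45/4 cups

45/4


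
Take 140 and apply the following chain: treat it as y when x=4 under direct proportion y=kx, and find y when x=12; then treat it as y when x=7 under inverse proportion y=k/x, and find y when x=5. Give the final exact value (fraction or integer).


Start with 140.
Step 1: Direct prop: k = (140)/4; new y = k*12 = 140*12/4 = 420
Step 2: Inverse prop: k = (420)*7; new y = k/5 = 420*7/5 = 588
Final result = 588

588


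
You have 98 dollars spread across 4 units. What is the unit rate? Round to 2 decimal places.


Total dollars = 98
Number of units = 4
Unit rate = 98 / 4
= 24.50 dollars per unit

24.50


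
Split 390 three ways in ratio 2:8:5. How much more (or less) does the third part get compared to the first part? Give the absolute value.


Total parts = 2 + 8 + 5 = 15
Value per part = 390 / 15 = 26
Shares: 2*26=52, 8*26=208, 5*26=130
Third share = 130, first share = 52
Difference = |130 - 52| = 78

78


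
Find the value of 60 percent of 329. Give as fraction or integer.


Compute 60% of 329
Convert percentage: 60% = 60/100
Multiply: 329 * 60/100
= 19740/100
= 987/5

987/5


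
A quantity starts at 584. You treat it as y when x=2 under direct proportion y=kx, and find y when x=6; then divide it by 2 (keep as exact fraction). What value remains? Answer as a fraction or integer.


Start with 584.
Step 1: Direct prop: k = (584)/2; new y = k*6 = 584*6/2 = 1752
Step 2: Divide by 2: 1752 / 2 = 876
Final result = 876

876


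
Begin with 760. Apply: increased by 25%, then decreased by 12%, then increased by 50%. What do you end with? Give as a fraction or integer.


Start: 760
Step 1: increase by 25% => multiply by 125/100
  760 * 125/100 = 950
Step 2: decrease by 12% => multiply by 88/100
  950 * 88/100 = 836
Step 3: increase by 50% => multiply by 150/100
  836 * 150/100 = 1254
Final value = 1254

1254


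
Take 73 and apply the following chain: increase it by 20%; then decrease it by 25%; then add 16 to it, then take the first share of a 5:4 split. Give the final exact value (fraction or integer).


Start with 73.
Step 1: Increase by 20%: 73 * 120/100 = 438/5
Step 2: Decrease by 25%: 438/5 * 75/100 = 657/10
Step 3: Add 16: 657/10+16=817/10; split 5:4 first = 817/10*5/9 = 817/18
Final result = 817/18

817/18


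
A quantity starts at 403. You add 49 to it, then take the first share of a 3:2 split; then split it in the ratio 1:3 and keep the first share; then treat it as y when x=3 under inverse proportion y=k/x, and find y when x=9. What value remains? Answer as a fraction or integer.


Start with 403.
Step 1: Add 49: 403+49=452; split 3:2 first = 452*3/5 = 1356/5
Step 2: Split 1:3, first share = 1356/5 * 1/4 = 339/5
Step 3: Inverse prop: k = (339/5)*3; new y = k/9 = 339/5*3/9 = 113/5
Final result = 113/5

113/5


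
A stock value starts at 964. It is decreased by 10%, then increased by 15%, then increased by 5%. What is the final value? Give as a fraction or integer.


Start: 964
Step 1: decrease by 10% => multiply by 90/100
  964 * 90/100 = 4338/5
Step 2: increase by 15% => multiply by 115/100
  4338/5 * 115/100 = 49887/50
Step 3: increase by 5% => multiply by 105/100
  49887/50 * 105/100 = 1047627/1000
Final value = 1047627/1000

1047627/1000


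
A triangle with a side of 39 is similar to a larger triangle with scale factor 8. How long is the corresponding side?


Similar triangles have proportional sides
Scale factor = 8
Smaller side = 39
Corresponding larger side = 39 * 8
= 312

312


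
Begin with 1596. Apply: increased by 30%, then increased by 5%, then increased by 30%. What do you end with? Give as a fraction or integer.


Start: 1596
Step 1: increase by 30% => multiply by 130/100
  1596 * 130/100 = 10374/5
Step 2: increase by 5% => multiply by 105/100
  10374/5 * 105/100 = 108927/50
Step 3: increase by 30% => multiply by 130/100
  108927/50 * 130/100 = 1416051/500
Final value = 1416051/500

1416051/500


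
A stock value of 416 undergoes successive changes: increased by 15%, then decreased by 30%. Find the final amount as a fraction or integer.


Start: 416
Step 1: increase by 15% => multiply by 115/100
  416 * 115/100 = 2392/5
Step 2: decrease by 30% => multiply by 70/100
  2392/5 * 70/100 = 8372/25
Final value = 8372/25

8372/25


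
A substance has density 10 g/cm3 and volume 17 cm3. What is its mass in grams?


Using mass = density * volume
Density = 10 g/cm3
Volume = 17 cm3
Mass = 10 * 17
= 170 g

170


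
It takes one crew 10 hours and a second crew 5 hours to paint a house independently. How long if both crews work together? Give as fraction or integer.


Rate of A = 1/10 job per hour
Rate of B = 1/5 job per hour
Combined rate = 1/10 + 1/5
Find common denominator: (5 + 10)/(10*5) = 15/50
Combined rate = 3/10 job per hour
Time together = 1 / (3/10) = 10/3 hours

10/3


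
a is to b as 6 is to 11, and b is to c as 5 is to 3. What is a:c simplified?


Given a:b = 6:11 and b:c = 5:3
Make b consistent. Multiply first ratio by 5: a:b = 30:55
Multiply second ratio by 11: b:c = 55:33
Now b = 55 in both, so a:b:c = 30:55:33
Therefore a:c = 30:33
Simplify by GCD: a:c = 10:11

10:11


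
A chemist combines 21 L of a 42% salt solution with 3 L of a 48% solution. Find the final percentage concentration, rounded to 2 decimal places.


Solute in mixture 1 = 42% of 21 L = 21*42/100 = 441/50 L
Solute in mixture 2 = 48% of 3 L = 3*48/100 = 36/25 L
Total solute = 441/50 + 36/25 = 513/50 L
Total volume = 21 + 3 = 24 L
Final concentration = 513/50/24 * 100 = 42.75%

42.75


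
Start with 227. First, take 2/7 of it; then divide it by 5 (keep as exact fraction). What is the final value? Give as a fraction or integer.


Start with 227.
Step 1: Take 2/7: 227 * 2/7 = 454/7
Step 2: Divide by 5: 454/7 / 5 = 454/35
Final result = 454/35

454/35


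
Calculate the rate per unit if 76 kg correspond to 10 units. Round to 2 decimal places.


Total kg = 76
Number of units = 10
Unit rate = 76 / 10
= 7.60 kg per unit

7.60


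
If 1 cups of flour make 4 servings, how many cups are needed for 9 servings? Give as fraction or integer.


Original: 1 cups for 4 servings
Target servings = 9
Scaling factor = 9/4
New amount = 1 * 9/4
= 9/4
= 9/4 cups

9/4


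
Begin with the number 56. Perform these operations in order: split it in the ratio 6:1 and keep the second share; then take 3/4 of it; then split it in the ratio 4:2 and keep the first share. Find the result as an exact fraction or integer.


Start with 56.
Step 1: Split 6:1, second share = 56 * 1/7 = 8
Step 2: Take 3/4: 8 * 3/4 = 6
Step 3: Split 4:2, first share = 6 * 4/6 = 4
Final result = 4

4


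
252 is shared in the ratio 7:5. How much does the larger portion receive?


Total parts = 7 + 5 = 12
Value per part = 252 / 12 = 21
First share = 7 * 21 = 147
Second share = 5 * 21 = 105
Larger share = 147

147


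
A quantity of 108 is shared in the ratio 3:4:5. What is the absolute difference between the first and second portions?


Total parts = 3 + 4 + 5 = 12
Value per part = 108 / 12 = 9
Shares: 3*9=27, 4*9=36, 5*9=45
First share = 27, second share = 36
Difference = |27 - 36| = 9

9


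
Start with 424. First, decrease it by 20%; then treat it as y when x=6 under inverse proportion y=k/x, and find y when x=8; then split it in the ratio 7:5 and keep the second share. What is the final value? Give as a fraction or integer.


Start with 424.
Step 1: Decrease by 20%: 424 * 80/100 = 1696/5
Step 2: Inverse prop: k = (1696/5)*6; new y = k/8 = 1696/5*6/8 = 1272/5
Step 3: Split 7:5, second share = 1272/5 * 5/12 = 106
Final result = 106

106


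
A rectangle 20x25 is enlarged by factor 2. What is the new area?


Original dimensions: 20 x 25
Enlargement factor = 2
New width = 20 * 2 = 40
New height = 25 * 2 = 50
New area = 40 * 50 = 2000

2000


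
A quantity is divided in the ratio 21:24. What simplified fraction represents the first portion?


Total parts = 21 + 24 = 45
First part fraction = 21/45
Simplify: 21/45 = 7/15

7/15


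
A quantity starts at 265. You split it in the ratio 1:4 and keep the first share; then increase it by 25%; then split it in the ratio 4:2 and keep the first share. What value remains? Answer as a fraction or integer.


Start with 265.
Step 1: Split 1:4, first share = 265 * 1/5 = 53
Step 2: Increase by 25%: 53 * 125/100 = 265/4
Step 3: Split 4:2, first share = 265/4 * 4/6 = 265/6
Final result = 265/6

265/6


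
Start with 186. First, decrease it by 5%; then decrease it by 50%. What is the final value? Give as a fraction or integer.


Start with 186.
Step 1: Decrease by 5%: 186 * 95/100 = 1767/10
Step 2: Decrease by 50%: 1767/10 * 50/100 = 1767/20
Final result = 1767/20

1767/20


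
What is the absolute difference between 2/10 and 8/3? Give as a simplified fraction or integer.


Simplify: 2/10 = 1/5 and 8/3 = 8/3
Find common denominator: LCD = 15
Convert: 3/15 and 40/15
Difference = |3 - 40|/15 = 37/15
Simplified = 37/15

37/15


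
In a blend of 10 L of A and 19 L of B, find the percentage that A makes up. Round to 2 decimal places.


Volume of A = 10 L
Volume of B = 19 L
Total volume = 10 + 19 = 29 L
Percentage of A = (10/29) * 100
= 34.48%

34.48


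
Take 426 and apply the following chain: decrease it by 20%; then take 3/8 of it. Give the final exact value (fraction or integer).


Start with 426.
Step 1: Decrease by 20%: 426 * 80/100 = 1704/5
Step 2: Take 3/8: 1704/5 * 3/8 = 639/5
Final result = 639/5

639/5


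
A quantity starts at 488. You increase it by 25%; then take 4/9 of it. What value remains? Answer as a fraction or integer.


Start with 488.
Step 1: Increase by 25%: 488 * 125/100 = 610
Step 2: Take 4/9: 610 * 4/9 = 2440/9
Final result = 2440/9

2440/9


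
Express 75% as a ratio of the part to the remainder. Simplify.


Part = 75%, Remainder = 25%
Ratio = 75:25
GCD(75, 25) = 25
Simplify: 3:1 = 3:1

3:1


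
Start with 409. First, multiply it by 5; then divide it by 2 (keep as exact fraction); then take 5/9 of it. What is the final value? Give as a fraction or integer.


Start with 409.
Step 1: Multiply by 5: 409 * 5 = 2045
Step 2: Divide by 2: 2045 / 2 = 2045/2
Step 3: Take 5/9: 2045/2 * 5/9 = 10225/18
Final result = 10225/18

10225/18


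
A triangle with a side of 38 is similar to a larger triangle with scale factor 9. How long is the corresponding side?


Similar triangles have proportional sides
Scale factor = 9
Smaller side = 38
Corresponding larger side = 38 * 9
= 342

342


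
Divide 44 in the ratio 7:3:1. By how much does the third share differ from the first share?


Total parts = 7 + 3 + 1 = 11
Value per part = 44 / 11 = 4
Shares: 7*4=28, 3*4=12, 1*4=4
Third share = 4, first share = 28
Difference = |4 - 28| = 24

24


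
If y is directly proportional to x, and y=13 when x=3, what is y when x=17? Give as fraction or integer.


Direct proportion: y = kx
Find k: k = 13/3 = 13/3
Compute y at x=17: y = 13/3 * 17
y = 221/3

221/3


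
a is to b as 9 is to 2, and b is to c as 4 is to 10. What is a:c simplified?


Given a:b = 9:2 and b:c = 4:10
Make b consistent. Multiply first ratio by 4: a:b = 36:8
Multiply second ratio by 2: b:c = 8:20
Now b = 8 in both, so a:b:c = 36:8:20
Therefore a:c = 36:20
Simplify by GCD: a:c = 9:5

9:5


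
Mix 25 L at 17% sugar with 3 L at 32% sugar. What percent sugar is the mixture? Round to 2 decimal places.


Solute in mixture 1 = 17% of 25 L = 25*17/100 = 17/4 L
Solute in mixture 2 = 32% of 3 L = 3*32/100 = 24/25 L
Total solute = 17/4 + 24/25 = 521/100 L
Total volume = 25 + 3 = 28 L
Final concentration = 521/100/28 * 100 = 18.61%

18.61


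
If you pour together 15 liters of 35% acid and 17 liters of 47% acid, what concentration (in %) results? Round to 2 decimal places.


Solute in mixture 1 = 35% of 15 L = 15*35/100 = 21/4 L
Solute in mixture 2 = 47% of 17 L = 17*47/100 = 799/100 L
Total solute = 21/4 + 799/100 = 331/25 L
Total volume = 15 + 17 = 32 L
Final concentration = 331/25/32 * 100 = 41.38%

41.38


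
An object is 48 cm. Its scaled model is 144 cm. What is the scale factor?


Original length = 48 cm
Scaled length = 144 cm
Scale factor = 144 / 48
= 3

3


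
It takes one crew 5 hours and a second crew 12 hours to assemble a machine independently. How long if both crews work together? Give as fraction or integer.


Rate of A = 1/5 job per hour
Rate of B = 1/12 job per hour
Combined rate = 1/5 + 1/12
Find common denominator: (12 + 5)/(5*12) = 17/60
Combined rate = 17/60 job per hour
Time together = 1 / (17/60) = 60/17 hours

60/17


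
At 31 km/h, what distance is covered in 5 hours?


Using distance = speed * time
Speed = 31 km/h
Time = 5 hours
Distance = 31 * 5
= 155 km

155


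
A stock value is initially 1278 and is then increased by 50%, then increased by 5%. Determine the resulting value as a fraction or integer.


Start: 1278
Step 1: increase by 50% => multiply by 150/100
  1278 * 150/100 = 1917
Step 2: increase by 5% => multiply by 105/100
  1917 * 105/100 = 40257/20
Final value = 40257/20

40257/20


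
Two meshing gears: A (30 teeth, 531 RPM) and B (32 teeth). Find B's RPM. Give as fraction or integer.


Gear ratio: teeth_A * RPM_A = teeth_B * RPM_B
30 * 531 = 32 * RPM_B
15930 = 32 * RPM_B
RPM_B = 15930 / 32
RPM_B = 7965/16

7965/16


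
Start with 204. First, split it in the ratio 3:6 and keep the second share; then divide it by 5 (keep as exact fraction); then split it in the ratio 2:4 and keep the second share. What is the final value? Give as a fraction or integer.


Start with 204.
Step 1: Split 3:6, second share = 204 * 6/9 = 136
Step 2: Divide by 5: 136 / 5 = 136/5
Step 3: Split 2:4, second share = 136/5 * 4/6 = 272/15
Final result = 272/15

272/15


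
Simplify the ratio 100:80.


Find GCD(100, 80)
GCD = 20
Divide both by 20: 100/20 = 5, 80/20 = 4
Simplified ratio = 5:4

5:4


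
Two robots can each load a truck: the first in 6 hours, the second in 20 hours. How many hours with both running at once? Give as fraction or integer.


Rate of A = 1/6 job per hour
Rate of B = 1/20 job per hour
Combined rate = 1/6 + 1/20
Find common denominator: (20 + 6)/(6*20) = 26/120
Combined rate = 13/60 job per hour
Time together = 1 / (13/60) = 60/13 hours

60/13


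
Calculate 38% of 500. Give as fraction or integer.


Compute 38% of 500
Convert percentage: 38% = 38/100
Multiply: 500 * 38/100
= 19000/100
= 190

190


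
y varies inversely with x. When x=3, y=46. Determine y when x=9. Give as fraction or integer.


Inverse proportion: y = k/x
Find k: k = 3 * 46 = 138
Compute y at x=9: y = 138/9
y = 46/3

46/3


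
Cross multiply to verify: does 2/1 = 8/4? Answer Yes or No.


Cross multiply to check 2/1 = 8/4
Left cross product: 2 * 4 = 8
Right cross product: 1 * 8 = 8
8 = 8
Equal, so proportions match => Yes

Yes


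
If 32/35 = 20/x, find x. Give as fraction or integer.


Setting up: 32/35 = 20/x
Cross multiply: 32 * x = 35 * 20
32x = 700
x = 700/32
x = 175/8

175/8


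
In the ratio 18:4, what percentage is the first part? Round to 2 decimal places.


Total parts = 18 + 4 = 22
First part fraction = 18/22
Percentage = (18/22) * 100
= 0.818182 * 100
= 81.82%

81.82


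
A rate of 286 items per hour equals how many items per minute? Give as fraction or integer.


Converting from per hour to per minute
Rate = 286 items per hour
Divide by 60: 286/60
= 143/30 items per minute

143/30


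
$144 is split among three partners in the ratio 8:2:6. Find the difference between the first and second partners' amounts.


Total parts = 8 + 2 + 6 = 16
Value per part = 144 / 16 = 9
Shares: 8*9=72, 2*9=18, 6*9=54
First share = 72, second share = 18
Difference = |72 - 18| = 54

54


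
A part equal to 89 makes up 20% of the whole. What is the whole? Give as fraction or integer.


Given: 89 is 20% of the whole
Set up: 89 = 20/100 * whole
whole = 89 * 100 / 20
whole = 8900 / 20
whole = 445

445


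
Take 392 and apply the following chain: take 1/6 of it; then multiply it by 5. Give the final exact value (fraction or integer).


Start with 392.
Step 1: Take 1/6: 392 * 1/6 = 196/3
Step 2: Multiply by 5: 196/3 * 5 = 980/3
Final result = 980/3

980/3


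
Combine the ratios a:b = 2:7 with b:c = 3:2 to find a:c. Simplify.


Given a:b = 2:7 and b:c = 3:2
Make b consistent. Multiply first ratio by 3: a:b = 6:21
Multiply second ratio by 7: b:c = 21:14
Now b = 21 in both, so a:b:c = 6:21:14
Therefore a:c = 6:14
Simplify by GCD: a:c = 3:7

3:7
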